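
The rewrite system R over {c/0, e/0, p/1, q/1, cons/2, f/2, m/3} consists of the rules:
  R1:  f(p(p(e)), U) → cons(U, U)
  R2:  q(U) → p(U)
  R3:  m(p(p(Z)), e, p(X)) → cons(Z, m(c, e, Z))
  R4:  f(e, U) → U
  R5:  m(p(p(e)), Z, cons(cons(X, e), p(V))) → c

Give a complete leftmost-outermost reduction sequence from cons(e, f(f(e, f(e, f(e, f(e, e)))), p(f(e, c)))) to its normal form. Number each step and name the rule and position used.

1. cons(e, f(f(e, f(e, f(e, f(e, e)))), p(f(e, c))))  →  cons(e, f(f(e, f(e, f(e, e))), p(f(e, c))))   [R4 at 2.1]
2. cons(e, f(f(e, f(e, f(e, e))), p(f(e, c))))  →  cons(e, f(f(e, f(e, e)), p(f(e, c))))   [R4 at 2.1]
3. cons(e, f(f(e, f(e, e)), p(f(e, c))))  →  cons(e, f(f(e, e), p(f(e, c))))   [R4 at 2.1]
4. cons(e, f(f(e, e), p(f(e, c))))  →  cons(e, f(e, p(f(e, c))))   [R4 at 2.1]
5. cons(e, f(e, p(f(e, c))))  →  cons(e, p(f(e, c)))   [R4 at 2]
6. cons(e, p(f(e, c)))  →  cons(e, p(c))   [R4 at 2.1]

cons(e, p(c))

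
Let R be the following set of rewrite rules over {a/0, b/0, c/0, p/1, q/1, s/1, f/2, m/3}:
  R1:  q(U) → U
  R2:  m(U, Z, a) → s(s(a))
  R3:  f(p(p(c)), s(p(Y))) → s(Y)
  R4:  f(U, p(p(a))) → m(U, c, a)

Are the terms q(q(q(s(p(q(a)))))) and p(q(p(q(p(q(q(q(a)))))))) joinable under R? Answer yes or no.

no — NF(t₁) = s(p(a)), NF(t₂) = p(p(p(a)))

Reduce t₁ = q(q(q(s(p(q(a)))))):
1. q(q(q(s(p(q(a))))))  →  q(q(s(p(q(a)))))   [R1 at ε]
2. q(q(s(p(q(a)))))  →  q(s(p(q(a))))   [R1 at ε]
3. q(s(p(q(a))))  →  s(p(q(a)))   [R1 at ε]
4. s(p(q(a)))  →  s(p(a))   [R1 at 1.1]

Reduce t₂ = p(q(p(q(p(q(q(q(a)))))))):
1. p(q(p(q(p(q(q(q(a))))))))  →  p(p(q(p(q(q(q(a)))))))   [R1 at 1]
2. p(p(q(p(q(q(q(a)))))))  →  p(p(p(q(q(q(a))))))   [R1 at 1.1]
3. p(p(p(q(q(q(a))))))  →  p(p(p(q(q(a)))))   [R1 at 1.1.1]
4. p(p(p(q(q(a)))))  →  p(p(p(q(a))))   [R1 at 1.1.1]
5. p(p(p(q(a))))  →  p(p(p(a)))   [R1 at 1.1.1]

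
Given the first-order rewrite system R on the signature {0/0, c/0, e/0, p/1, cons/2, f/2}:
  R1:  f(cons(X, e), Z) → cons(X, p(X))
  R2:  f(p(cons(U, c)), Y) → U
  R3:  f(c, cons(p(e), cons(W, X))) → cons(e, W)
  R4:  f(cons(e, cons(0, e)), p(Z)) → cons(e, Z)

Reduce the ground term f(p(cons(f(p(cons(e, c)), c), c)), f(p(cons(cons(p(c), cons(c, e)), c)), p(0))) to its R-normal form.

1. f(p(cons(f(p(cons(e, c)), c), c)), f(p(cons(cons(p(c), cons(c, e)), c)), p(0)))  →  f(p(cons(e, c)), c)   [R2 at ε]
2. f(p(cons(e, c)), c)  →  e   [R2 at ε]

e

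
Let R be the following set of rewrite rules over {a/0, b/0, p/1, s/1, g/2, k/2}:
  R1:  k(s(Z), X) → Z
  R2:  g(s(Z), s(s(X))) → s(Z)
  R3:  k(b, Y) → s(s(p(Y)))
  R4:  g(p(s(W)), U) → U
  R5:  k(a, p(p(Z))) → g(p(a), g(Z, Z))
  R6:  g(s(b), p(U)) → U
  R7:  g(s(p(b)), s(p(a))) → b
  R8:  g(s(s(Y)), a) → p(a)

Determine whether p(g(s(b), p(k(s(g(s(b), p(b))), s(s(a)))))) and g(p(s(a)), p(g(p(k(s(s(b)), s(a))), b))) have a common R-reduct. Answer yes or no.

yes — NF(t₁) = p(b), NF(t₂) = p(b)

Reduce t₁ = p(g(s(b), p(k(s(g(s(b), p(b))), s(s(a)))))):
1. p(g(s(b), p(k(s(g(s(b), p(b))), s(s(a))))))  →  p(k(s(g(s(b), p(b))), s(s(a))))   [R6 at 1]
2. p(k(s(g(s(b), p(b))), s(s(a))))  →  p(g(s(b), p(b)))   [R1 at 1]
3. p(g(s(b), p(b)))  →  p(b)   [R6 at 1]

Reduce t₂ = g(p(s(a)), p(g(p(k(s(s(b)), s(a))), b))):
1. g(p(s(a)), p(g(p(k(s(s(b)), s(a))), b)))  →  p(g(p(k(s(s(b)), s(a))), b))   [R4 at ε]
2. p(g(p(k(s(s(b)), s(a))), b))  →  p(g(p(s(b)), b))   [R1 at 1.1.1]
3. p(g(p(s(b)), b))  →  p(b)   [R4 at 1]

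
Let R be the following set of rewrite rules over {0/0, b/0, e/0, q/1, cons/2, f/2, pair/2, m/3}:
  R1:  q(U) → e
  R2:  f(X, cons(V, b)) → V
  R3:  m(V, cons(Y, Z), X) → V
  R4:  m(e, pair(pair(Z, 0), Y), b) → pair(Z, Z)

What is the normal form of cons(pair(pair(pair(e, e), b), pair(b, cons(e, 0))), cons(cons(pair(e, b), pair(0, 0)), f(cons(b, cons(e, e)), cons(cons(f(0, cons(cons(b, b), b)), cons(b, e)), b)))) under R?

1. cons(pair(pair(pair(e, e), b), pair(b, cons(e, 0))), cons(cons(pair(e, b), pair(0, 0)), f(cons(b, cons(e, e)), cons(cons(f(0, cons(cons(b, b), b)), cons(b, e)), b))))  →  cons(pair(pair(pair(e, e), b), pair(b, cons(e, 0))), cons(cons(pair(e, b), pair(0, 0)), cons(f(0, cons(cons(b, b), b)), cons(b, e))))   [R2 at 2.2]
2. cons(pair(pair(pair(e, e), b), pair(b, cons(e, 0))), cons(cons(pair(e, b), pair(0, 0)), cons(f(0, cons(cons(b, b), b)), cons(b, e))))  →  cons(pair(pair(pair(e, e), b), pair(b, cons(e, 0))), cons(cons(pair(e, b), pair(0, 0)), cons(cons(b, b), cons(b, e))))   [R2 at 2.2.1]

cons(pair(pair(pair(e, e), b), pair(b, cons(e, 0))), cons(cons(pair(e, b), pair(0, 0)), cons(cons(b, b), cons(b, e))))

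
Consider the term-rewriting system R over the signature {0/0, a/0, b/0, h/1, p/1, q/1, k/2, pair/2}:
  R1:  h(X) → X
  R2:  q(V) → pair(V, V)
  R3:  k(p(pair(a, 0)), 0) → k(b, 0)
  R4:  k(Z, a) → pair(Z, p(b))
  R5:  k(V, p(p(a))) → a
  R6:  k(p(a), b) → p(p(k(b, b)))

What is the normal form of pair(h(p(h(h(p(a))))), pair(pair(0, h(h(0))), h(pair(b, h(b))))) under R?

pair(p(p(a)), pair(pair(0, 0), pair(b, b)))

1. pair(h(p(h(h(p(a))))), pair(pair(0, h(h(0))), h(pair(b, h(b)))))  →  pair(p(h(h(p(a)))), pair(pair(0, h(h(0))), h(pair(b, h(b)))))   [R1 at 1]
2. pair(p(h(h(p(a)))), pair(pair(0, h(h(0))), h(pair(b, h(b)))))  →  pair(p(h(p(a))), pair(pair(0, h(h(0))), h(pair(b, h(b)))))   [R1 at 1.1]
3. pair(p(h(p(a))), pair(pair(0, h(h(0))), h(pair(b, h(b)))))  →  pair(p(p(a)), pair(pair(0, h(h(0))), h(pair(b, h(b)))))   [R1 at 1.1]
4. pair(p(p(a)), pair(pair(0, h(h(0))), h(pair(b, h(b)))))  →  pair(p(p(a)), pair(pair(0, h(0)), h(pair(b, h(b)))))   [R1 at 2.1.2]
5. pair(p(p(a)), pair(pair(0, h(0)), h(pair(b, h(b)))))  →  pair(p(p(a)), pair(pair(0, 0), h(pair(b, h(b)))))   [R1 at 2.1.2]
6. pair(p(p(a)), pair(pair(0, 0), h(pair(b, h(b)))))  →  pair(p(p(a)), pair(pair(0, 0), pair(b, h(b))))   [R1 at 2.2]
7. pair(p(p(a)), pair(pair(0, 0), pair(b, h(b))))  →  pair(p(p(a)), pair(pair(0, 0), pair(b, b)))   [R1 at 2.2.2]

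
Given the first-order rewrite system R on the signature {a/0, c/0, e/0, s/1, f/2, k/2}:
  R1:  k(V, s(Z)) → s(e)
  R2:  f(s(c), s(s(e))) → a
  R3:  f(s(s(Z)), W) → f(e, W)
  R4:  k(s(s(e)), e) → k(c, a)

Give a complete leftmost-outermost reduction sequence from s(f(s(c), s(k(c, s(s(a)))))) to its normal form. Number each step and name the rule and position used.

s(a)

1. s(f(s(c), s(k(c, s(s(a))))))  →  s(f(s(c), s(s(e))))   [R1 at 1.2.1]
2. s(f(s(c), s(s(e))))  →  s(a)   [R2 at 1]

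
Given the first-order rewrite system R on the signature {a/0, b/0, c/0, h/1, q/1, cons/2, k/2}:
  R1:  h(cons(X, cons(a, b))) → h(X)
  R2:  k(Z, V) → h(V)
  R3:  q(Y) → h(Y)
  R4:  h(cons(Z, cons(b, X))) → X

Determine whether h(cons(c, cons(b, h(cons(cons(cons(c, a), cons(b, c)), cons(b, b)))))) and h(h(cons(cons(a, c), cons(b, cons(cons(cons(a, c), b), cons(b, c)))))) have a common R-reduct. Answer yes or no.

Reduce t₁ = h(cons(c, cons(b, h(cons(cons(cons(c, a), cons(b, c)), cons(b, b)))))):
1. h(cons(c, cons(b, h(cons(cons(cons(c, a), cons(b, c)), cons(b, b))))))  →  h(cons(cons(cons(c, a), cons(b, c)), cons(b, b)))   [R4 at ε]
2. h(cons(cons(cons(c, a), cons(b, c)), cons(b, b)))  →  b   [R4 at ε]

Reduce t₂ = h(h(cons(cons(a, c), cons(b, cons(cons(cons(a, c), b), cons(b, c)))))):
1. h(h(cons(cons(a, c), cons(b, cons(cons(cons(a, c), b), cons(b, c))))))  →  h(cons(cons(cons(a, c), b), cons(b, c)))   [R4 at 1]
2. h(cons(cons(cons(a, c), b), cons(b, c)))  →  c   [R4 at ε]

no — NF(t₁) = b, NF(t₂) = c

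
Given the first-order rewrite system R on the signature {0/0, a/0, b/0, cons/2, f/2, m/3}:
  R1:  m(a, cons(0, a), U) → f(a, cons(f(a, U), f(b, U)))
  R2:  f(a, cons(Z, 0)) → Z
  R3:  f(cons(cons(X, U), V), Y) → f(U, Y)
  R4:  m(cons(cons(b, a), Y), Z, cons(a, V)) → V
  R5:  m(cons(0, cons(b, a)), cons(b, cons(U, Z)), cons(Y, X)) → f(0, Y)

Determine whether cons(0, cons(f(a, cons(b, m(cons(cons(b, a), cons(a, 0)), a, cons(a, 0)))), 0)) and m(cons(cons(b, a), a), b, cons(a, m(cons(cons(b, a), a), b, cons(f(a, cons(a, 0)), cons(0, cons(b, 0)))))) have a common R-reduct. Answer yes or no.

Reduce t₁ = cons(0, cons(f(a, cons(b, m(cons(cons(b, a), cons(a, 0)), a, cons(a, 0)))), 0)):
1. cons(0, cons(f(a, cons(b, m(cons(cons(b, a), cons(a, 0)), a, cons(a, 0)))), 0))  →  cons(0, cons(f(a, cons(b, 0)), 0))   [R4 at 2.1.2.2]
2. cons(0, cons(f(a, cons(b, 0)), 0))  →  cons(0, cons(b, 0))   [R2 at 2.1]

Reduce t₂ = m(cons(cons(b, a), a), b, cons(a, m(cons(cons(b, a), a), b, cons(f(a, cons(a, 0)), cons(0, cons(b, 0)))))):
1. m(cons(cons(b, a), a), b, cons(a, m(cons(cons(b, a), a), b, cons(f(a, cons(a, 0)), cons(0, cons(b, 0))))))  →  m(cons(cons(b, a), a), b, cons(f(a, cons(a, 0)), cons(0, cons(b, 0))))   [R4 at ε]
2. m(cons(cons(b, a), a), b, cons(f(a, cons(a, 0)), cons(0, cons(b, 0))))  →  m(cons(cons(b, a), a), b, cons(a, cons(0, cons(b, 0))))   [R2 at 3.1]
3. m(cons(cons(b, a), a), b, cons(a, cons(0, cons(b, 0))))  →  cons(0, cons(b, 0))   [R4 at ε]

yes — NF(t₁) = cons(0, cons(b, 0)), NF(t₂) = cons(0, cons(b, 0))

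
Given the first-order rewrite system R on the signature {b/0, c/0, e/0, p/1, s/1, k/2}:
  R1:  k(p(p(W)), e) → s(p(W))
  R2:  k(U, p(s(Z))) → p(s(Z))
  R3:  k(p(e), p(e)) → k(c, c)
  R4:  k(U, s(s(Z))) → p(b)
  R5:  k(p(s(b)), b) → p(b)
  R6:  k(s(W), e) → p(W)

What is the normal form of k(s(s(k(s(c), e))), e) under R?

1. k(s(s(k(s(c), e))), e)  →  p(s(k(s(c), e)))   [R6 at ε]
2. p(s(k(s(c), e)))  →  p(s(p(c)))   [R6 at 1.1]

p(s(p(c)))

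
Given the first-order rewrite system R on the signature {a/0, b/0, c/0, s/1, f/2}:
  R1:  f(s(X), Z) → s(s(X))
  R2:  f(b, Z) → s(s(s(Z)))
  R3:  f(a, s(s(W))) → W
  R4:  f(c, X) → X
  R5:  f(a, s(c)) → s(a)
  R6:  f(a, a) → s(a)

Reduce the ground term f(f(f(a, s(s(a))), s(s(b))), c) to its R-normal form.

s(s(s(c)))

1. f(f(f(a, s(s(a))), s(s(b))), c)  →  f(f(a, s(s(b))), c)   [R3 at 1.1]
2. f(f(a, s(s(b))), c)  →  f(b, c)   [R3 at 1]
3. f(b, c)  →  s(s(s(c)))   [R2 at ε]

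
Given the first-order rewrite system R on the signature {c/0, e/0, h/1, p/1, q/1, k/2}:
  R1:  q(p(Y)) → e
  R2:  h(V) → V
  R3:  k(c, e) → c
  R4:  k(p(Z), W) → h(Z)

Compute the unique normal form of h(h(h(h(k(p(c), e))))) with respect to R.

1. h(h(h(h(k(p(c), e)))))  →  h(h(h(k(p(c), e))))   [R2 at ε]
2. h(h(h(k(p(c), e))))  →  h(h(k(p(c), e)))   [R2 at ε]
3. h(h(k(p(c), e)))  →  h(k(p(c), e))   [R2 at ε]
4. h(k(p(c), e))  →  k(p(c), e)   [R2 at ε]
5. k(p(c), e)  →  h(c)   [R4 at ε]
6. h(c)  →  c   [R2 at ε]

c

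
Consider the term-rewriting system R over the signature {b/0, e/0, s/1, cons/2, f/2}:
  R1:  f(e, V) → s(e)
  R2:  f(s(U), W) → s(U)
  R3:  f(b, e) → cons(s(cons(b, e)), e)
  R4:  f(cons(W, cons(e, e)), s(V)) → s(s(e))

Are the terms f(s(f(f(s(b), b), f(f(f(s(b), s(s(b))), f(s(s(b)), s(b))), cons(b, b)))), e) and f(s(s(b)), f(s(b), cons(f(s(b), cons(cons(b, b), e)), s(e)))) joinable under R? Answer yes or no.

Reduce t₁ = f(s(f(f(s(b), b), f(f(f(s(b), s(s(b))), f(s(s(b)), s(b))), cons(b, b)))), e):
1. f(s(f(f(s(b), b), f(f(f(s(b), s(s(b))), f(s(s(b)), s(b))), cons(b, b)))), e)  →  s(f(f(s(b), b), f(f(f(s(b), s(s(b))), f(s(s(b)), s(b))), cons(b, b))))   [R2 at ε]
2. s(f(f(s(b), b), f(f(f(s(b), s(s(b))), f(s(s(b)), s(b))), cons(b, b))))  →  s(f(s(b), f(f(f(s(b), s(s(b))), f(s(s(b)), s(b))), cons(b, b))))   [R2 at 1.1]
3. s(f(s(b), f(f(f(s(b), s(s(b))), f(s(s(b)), s(b))), cons(b, b))))  →  s(s(b))   [R2 at 1]

Reduce t₂ = f(s(s(b)), f(s(b), cons(f(s(b), cons(cons(b, b), e)), s(e)))):
1. f(s(s(b)), f(s(b), cons(f(s(b), cons(cons(b, b), e)), s(e))))  →  s(s(b))   [R2 at ε]

yes — NF(t₁) = s(s(b)), NF(t₂) = s(s(b))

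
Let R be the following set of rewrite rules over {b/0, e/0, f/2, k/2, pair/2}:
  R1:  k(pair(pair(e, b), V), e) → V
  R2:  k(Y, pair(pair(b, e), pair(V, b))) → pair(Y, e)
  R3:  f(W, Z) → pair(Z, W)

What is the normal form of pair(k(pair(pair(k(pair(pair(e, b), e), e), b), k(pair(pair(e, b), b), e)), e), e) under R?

pair(b, e)

1. pair(k(pair(pair(k(pair(pair(e, b), e), e), b), k(pair(pair(e, b), b), e)), e), e)  →  pair(k(pair(pair(e, b), k(pair(pair(e, b), b), e)), e), e)   [R1 at 1.1.1.1]
2. pair(k(pair(pair(e, b), k(pair(pair(e, b), b), e)), e), e)  →  pair(k(pair(pair(e, b), b), e), e)   [R1 at 1]
3. pair(k(pair(pair(e, b), b), e), e)  →  pair(b, e)   [R1 at 1]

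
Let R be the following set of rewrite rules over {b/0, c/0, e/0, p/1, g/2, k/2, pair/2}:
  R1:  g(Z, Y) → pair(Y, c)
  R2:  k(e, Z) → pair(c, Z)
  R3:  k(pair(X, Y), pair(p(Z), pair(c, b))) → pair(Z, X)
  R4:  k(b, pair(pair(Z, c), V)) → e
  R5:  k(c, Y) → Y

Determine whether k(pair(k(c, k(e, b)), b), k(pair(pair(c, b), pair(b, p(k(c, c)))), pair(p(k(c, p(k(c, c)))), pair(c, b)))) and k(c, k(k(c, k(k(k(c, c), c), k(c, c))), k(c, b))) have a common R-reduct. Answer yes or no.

no — NF(t₁) = pair(c, pair(c, b)), NF(t₂) = b

Reduce t₁ = k(pair(k(c, k(e, b)), b), k(pair(pair(c, b), pair(b, p(k(c, c)))), pair(p(k(c, p(k(c, c)))), pair(c, b)))):
1. k(pair(k(c, k(e, b)), b), k(pair(pair(c, b), pair(b, p(k(c, c)))), pair(p(k(c, p(k(c, c)))), pair(c, b))))  →  k(pair(k(e, b), b), k(pair(pair(c, b), pair(b, p(k(c, c)))), pair(p(k(c, p(k(c, c)))), pair(c, b))))   [R5 at 1.1]
2. k(pair(k(e, b), b), k(pair(pair(c, b), pair(b, p(k(c, c)))), pair(p(k(c, p(k(c, c)))), pair(c, b))))  →  k(pair(pair(c, b), b), k(pair(pair(c, b), pair(b, p(k(c, c)))), pair(p(k(c, p(k(c, c)))), pair(c, b))))   [R2 at 1.1]
3. k(pair(pair(c, b), b), k(pair(pair(c, b), pair(b, p(k(c, c)))), pair(p(k(c, p(k(c, c)))), pair(c, b))))  →  k(pair(pair(c, b), b), pair(k(c, p(k(c, c))), pair(c, b)))   [R3 at 2]
4. k(pair(pair(c, b), b), pair(k(c, p(k(c, c))), pair(c, b)))  →  k(pair(pair(c, b), b), pair(p(k(c, c)), pair(c, b)))   [R5 at 2.1]
5. k(pair(pair(c, b), b), pair(p(k(c, c)), pair(c, b)))  →  pair(k(c, c), pair(c, b))   [R3 at ε]
6. pair(k(c, c), pair(c, b))  →  pair(c, pair(c, b))   [R5 at 1]

Reduce t₂ = k(c, k(k(c, k(k(k(c, c), c), k(c, c))), k(c, b))):
1. k(c, k(k(c, k(k(k(c, c), c), k(c, c))), k(c, b)))  →  k(k(c, k(k(k(c, c), c), k(c, c))), k(c, b))   [R5 at ε]
2. k(k(c, k(k(k(c, c), c), k(c, c))), k(c, b))  →  k(k(k(k(c, c), c), k(c, c)), k(c, b))   [R5 at 1]
3. k(k(k(k(c, c), c), k(c, c)), k(c, b))  →  k(k(k(c, c), k(c, c)), k(c, b))   [R5 at 1.1.1]
4. k(k(k(c, c), k(c, c)), k(c, b))  →  k(k(c, k(c, c)), k(c, b))   [R5 at 1.1]
5. k(k(c, k(c, c)), k(c, b))  →  k(k(c, c), k(c, b))   [R5 at 1]
6. k(k(c, c), k(c, b))  →  k(c, k(c, b))   [R5 at 1]
7. k(c, k(c, b))  →  k(c, b)   [R5 at ε]
8. k(c, b)  →  b   [R5 at ε]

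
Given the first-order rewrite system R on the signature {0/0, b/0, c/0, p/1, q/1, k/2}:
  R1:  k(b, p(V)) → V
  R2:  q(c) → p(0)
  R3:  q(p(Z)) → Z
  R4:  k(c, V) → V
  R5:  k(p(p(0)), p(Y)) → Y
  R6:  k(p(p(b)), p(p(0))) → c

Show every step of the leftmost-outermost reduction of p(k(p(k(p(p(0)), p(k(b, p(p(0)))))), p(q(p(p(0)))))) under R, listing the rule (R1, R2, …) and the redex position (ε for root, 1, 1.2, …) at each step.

p(p(0))

1. p(k(p(k(p(p(0)), p(k(b, p(p(0)))))), p(q(p(p(0))))))  →  p(k(p(k(b, p(p(0)))), p(q(p(p(0))))))   [R5 at 1.1.1]
2. p(k(p(k(b, p(p(0)))), p(q(p(p(0))))))  →  p(k(p(p(0)), p(q(p(p(0))))))   [R1 at 1.1.1]
3. p(k(p(p(0)), p(q(p(p(0))))))  →  p(q(p(p(0))))   [R5 at 1]
4. p(q(p(p(0))))  →  p(p(0))   [R3 at 1]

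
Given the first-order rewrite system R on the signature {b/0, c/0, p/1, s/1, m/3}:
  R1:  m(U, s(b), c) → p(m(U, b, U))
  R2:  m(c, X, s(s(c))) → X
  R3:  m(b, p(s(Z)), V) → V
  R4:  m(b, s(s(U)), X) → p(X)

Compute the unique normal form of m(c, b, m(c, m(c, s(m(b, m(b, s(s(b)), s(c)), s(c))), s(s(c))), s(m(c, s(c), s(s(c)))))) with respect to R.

1. m(c, b, m(c, m(c, s(m(b, m(b, s(s(b)), s(c)), s(c))), s(s(c))), s(m(c, s(c), s(s(c))))))  →  m(c, b, m(c, s(m(b, m(b, s(s(b)), s(c)), s(c))), s(m(c, s(c), s(s(c))))))   [R2 at 3.2]
2. m(c, b, m(c, s(m(b, m(b, s(s(b)), s(c)), s(c))), s(m(c, s(c), s(s(c))))))  →  m(c, b, m(c, s(m(b, p(s(c)), s(c))), s(m(c, s(c), s(s(c))))))   [R4 at 3.2.1.2]
3. m(c, b, m(c, s(m(b, p(s(c)), s(c))), s(m(c, s(c), s(s(c))))))  →  m(c, b, m(c, s(s(c)), s(m(c, s(c), s(s(c))))))   [R3 at 3.2.1]
4. m(c, b, m(c, s(s(c)), s(m(c, s(c), s(s(c))))))  →  m(c, b, m(c, s(s(c)), s(s(c))))   [R2 at 3.3.1]
5. m(c, b, m(c, s(s(c)), s(s(c))))  →  m(c, b, s(s(c)))   [R2 at 3]
6. m(c, b, s(s(c)))  →  b   [R2 at ε]

b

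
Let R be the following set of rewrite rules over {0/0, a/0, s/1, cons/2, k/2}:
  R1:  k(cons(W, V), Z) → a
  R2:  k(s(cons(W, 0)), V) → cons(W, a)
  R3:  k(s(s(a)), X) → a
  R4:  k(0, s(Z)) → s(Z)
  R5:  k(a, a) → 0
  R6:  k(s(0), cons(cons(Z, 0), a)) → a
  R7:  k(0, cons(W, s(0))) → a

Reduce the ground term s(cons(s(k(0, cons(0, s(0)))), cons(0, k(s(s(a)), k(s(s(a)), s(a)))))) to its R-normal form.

s(cons(s(a), cons(0, a)))

1. s(cons(s(k(0, cons(0, s(0)))), cons(0, k(s(s(a)), k(s(s(a)), s(a))))))  →  s(cons(s(a), cons(0, k(s(s(a)), k(s(s(a)), s(a))))))   [R7 at 1.1.1]
2. s(cons(s(a), cons(0, k(s(s(a)), k(s(s(a)), s(a))))))  →  s(cons(s(a), cons(0, a)))   [R3 at 1.2.2]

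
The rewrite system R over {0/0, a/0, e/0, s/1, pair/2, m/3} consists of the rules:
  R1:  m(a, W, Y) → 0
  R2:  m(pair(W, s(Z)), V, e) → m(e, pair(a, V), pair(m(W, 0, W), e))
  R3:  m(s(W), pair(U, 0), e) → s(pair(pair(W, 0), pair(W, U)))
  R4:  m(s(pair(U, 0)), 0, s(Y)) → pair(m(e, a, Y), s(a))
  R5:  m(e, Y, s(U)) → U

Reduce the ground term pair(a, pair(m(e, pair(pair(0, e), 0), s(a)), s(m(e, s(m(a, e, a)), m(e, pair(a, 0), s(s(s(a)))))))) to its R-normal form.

pair(a, pair(a, s(s(a))))

1. pair(a, pair(m(e, pair(pair(0, e), 0), s(a)), s(m(e, s(m(a, e, a)), m(e, pair(a, 0), s(s(s(a))))))))  →  pair(a, pair(a, s(m(e, s(m(a, e, a)), m(e, pair(a, 0), s(s(s(a))))))))   [R5 at 2.1]
2. pair(a, pair(a, s(m(e, s(m(a, e, a)), m(e, pair(a, 0), s(s(s(a))))))))  →  pair(a, pair(a, s(m(e, s(0), m(e, pair(a, 0), s(s(s(a))))))))   [R1 at 2.2.1.2.1]
3. pair(a, pair(a, s(m(e, s(0), m(e, pair(a, 0), s(s(s(a))))))))  →  pair(a, pair(a, s(m(e, s(0), s(s(a))))))   [R5 at 2.2.1.3]
4. pair(a, pair(a, s(m(e, s(0), s(s(a))))))  →  pair(a, pair(a, s(s(a))))   [R5 at 2.2.1]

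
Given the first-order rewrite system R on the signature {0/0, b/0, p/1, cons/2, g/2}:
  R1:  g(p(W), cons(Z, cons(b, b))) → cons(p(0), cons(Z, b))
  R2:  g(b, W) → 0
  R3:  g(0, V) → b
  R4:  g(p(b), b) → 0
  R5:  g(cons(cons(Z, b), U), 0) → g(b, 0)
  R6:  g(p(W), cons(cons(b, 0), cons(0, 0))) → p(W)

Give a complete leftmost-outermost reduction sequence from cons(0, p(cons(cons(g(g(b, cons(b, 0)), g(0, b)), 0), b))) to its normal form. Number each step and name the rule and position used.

1. cons(0, p(cons(cons(g(g(b, cons(b, 0)), g(0, b)), 0), b)))  →  cons(0, p(cons(cons(g(0, g(0, b)), 0), b)))   [R2 at 2.1.1.1.1]
2. cons(0, p(cons(cons(g(0, g(0, b)), 0), b)))  →  cons(0, p(cons(cons(b, 0), b)))   [R3 at 2.1.1.1]

cons(0, p(cons(cons(b, 0), b)))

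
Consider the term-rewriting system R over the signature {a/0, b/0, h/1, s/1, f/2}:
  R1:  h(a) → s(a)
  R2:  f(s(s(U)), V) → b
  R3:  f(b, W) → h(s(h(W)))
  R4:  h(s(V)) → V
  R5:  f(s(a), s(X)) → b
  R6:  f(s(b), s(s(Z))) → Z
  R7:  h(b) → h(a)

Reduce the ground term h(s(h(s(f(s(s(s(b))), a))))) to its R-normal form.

b

1. h(s(h(s(f(s(s(s(b))), a)))))  →  h(s(f(s(s(s(b))), a)))   [R4 at ε]
2. h(s(f(s(s(s(b))), a)))  →  f(s(s(s(b))), a)   [R4 at ε]
3. f(s(s(s(b))), a)  →  b   [R2 at ε]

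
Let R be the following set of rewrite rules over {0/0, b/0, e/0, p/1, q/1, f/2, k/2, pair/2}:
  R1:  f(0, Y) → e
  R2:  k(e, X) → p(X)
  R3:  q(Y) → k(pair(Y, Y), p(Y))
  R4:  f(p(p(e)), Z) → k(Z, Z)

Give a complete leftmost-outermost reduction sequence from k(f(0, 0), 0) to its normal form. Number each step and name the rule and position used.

p(0)

1. k(f(0, 0), 0)  →  k(e, 0)   [R1 at 1]
2. k(e, 0)  →  p(0)   [R2 at ε]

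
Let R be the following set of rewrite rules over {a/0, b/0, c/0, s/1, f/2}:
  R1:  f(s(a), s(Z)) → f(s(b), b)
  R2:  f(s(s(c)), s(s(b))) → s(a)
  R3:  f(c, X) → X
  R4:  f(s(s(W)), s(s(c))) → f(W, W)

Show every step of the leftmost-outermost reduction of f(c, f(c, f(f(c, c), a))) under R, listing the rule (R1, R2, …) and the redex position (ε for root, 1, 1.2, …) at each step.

a

1. f(c, f(c, f(f(c, c), a)))  →  f(c, f(f(c, c), a))   [R3 at ε]
2. f(c, f(f(c, c), a))  →  f(f(c, c), a)   [R3 at ε]
3. f(f(c, c), a)  →  f(c, a)   [R3 at 1]
4. f(c, a)  →  a   [R3 at ε]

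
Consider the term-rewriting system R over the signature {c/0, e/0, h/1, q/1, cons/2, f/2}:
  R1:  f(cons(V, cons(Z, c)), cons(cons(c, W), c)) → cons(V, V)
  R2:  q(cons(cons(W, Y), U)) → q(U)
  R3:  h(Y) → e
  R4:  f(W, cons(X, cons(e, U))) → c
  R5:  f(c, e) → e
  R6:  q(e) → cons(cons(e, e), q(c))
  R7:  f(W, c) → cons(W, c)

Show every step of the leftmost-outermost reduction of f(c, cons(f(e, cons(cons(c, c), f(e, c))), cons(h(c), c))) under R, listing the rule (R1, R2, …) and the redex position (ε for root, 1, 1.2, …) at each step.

c

1. f(c, cons(f(e, cons(cons(c, c), f(e, c))), cons(h(c), c)))  →  f(c, cons(f(e, cons(cons(c, c), cons(e, c))), cons(h(c), c)))   [R7 at 2.1.2.2]
2. f(c, cons(f(e, cons(cons(c, c), cons(e, c))), cons(h(c), c)))  →  f(c, cons(c, cons(h(c), c)))   [R4 at 2.1]
3. f(c, cons(c, cons(h(c), c)))  →  f(c, cons(c, cons(e, c)))   [R3 at 2.2.1]
4. f(c, cons(c, cons(e, c)))  →  c   [R4 at ε]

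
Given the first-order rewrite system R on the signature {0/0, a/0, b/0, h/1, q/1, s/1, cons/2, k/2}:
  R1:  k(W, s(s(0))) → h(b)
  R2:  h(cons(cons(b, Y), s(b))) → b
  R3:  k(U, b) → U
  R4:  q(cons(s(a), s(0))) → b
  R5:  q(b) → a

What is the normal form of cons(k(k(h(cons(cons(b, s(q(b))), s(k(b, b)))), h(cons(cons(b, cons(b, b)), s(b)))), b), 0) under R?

cons(b, 0)

1. cons(k(k(h(cons(cons(b, s(q(b))), s(k(b, b)))), h(cons(cons(b, cons(b, b)), s(b)))), b), 0)  →  cons(k(h(cons(cons(b, s(q(b))), s(k(b, b)))), h(cons(cons(b, cons(b, b)), s(b)))), 0)   [R3 at 1]
2. cons(k(h(cons(cons(b, s(q(b))), s(k(b, b)))), h(cons(cons(b, cons(b, b)), s(b)))), 0)  →  cons(k(h(cons(cons(b, s(a)), s(k(b, b)))), h(cons(cons(b, cons(b, b)), s(b)))), 0)   [R5 at 1.1.1.1.2.1]
3. cons(k(h(cons(cons(b, s(a)), s(k(b, b)))), h(cons(cons(b, cons(b, b)), s(b)))), 0)  →  cons(k(h(cons(cons(b, s(a)), s(b))), h(cons(cons(b, cons(b, b)), s(b)))), 0)   [R3 at 1.1.1.2.1]
4. cons(k(h(cons(cons(b, s(a)), s(b))), h(cons(cons(b, cons(b, b)), s(b)))), 0)  →  cons(k(b, h(cons(cons(b, cons(b, b)), s(b)))), 0)   [R2 at 1.1]
5. cons(k(b, h(cons(cons(b, cons(b, b)), s(b)))), 0)  →  cons(k(b, b), 0)   [R2 at 1.2]
6. cons(k(b, b), 0)  →  cons(b, 0)   [R3 at 1]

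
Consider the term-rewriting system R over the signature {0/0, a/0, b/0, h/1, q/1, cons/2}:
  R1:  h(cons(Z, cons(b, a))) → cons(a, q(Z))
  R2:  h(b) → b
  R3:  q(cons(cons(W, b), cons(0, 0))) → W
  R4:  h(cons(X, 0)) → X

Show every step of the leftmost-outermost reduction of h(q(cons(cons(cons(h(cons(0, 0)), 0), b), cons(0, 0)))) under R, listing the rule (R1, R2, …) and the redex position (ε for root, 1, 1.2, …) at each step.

1. h(q(cons(cons(cons(h(cons(0, 0)), 0), b), cons(0, 0))))  →  h(cons(h(cons(0, 0)), 0))   [R3 at 1]
2. h(cons(h(cons(0, 0)), 0))  →  h(cons(0, 0))   [R4 at ε]
3. h(cons(0, 0))  →  0   [R4 at ε]

0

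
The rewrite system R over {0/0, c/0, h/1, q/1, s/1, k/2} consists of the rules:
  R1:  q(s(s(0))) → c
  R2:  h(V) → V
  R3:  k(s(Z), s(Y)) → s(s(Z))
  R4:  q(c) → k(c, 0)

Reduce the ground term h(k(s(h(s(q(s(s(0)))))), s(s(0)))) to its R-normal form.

1. h(k(s(h(s(q(s(s(0)))))), s(s(0))))  →  k(s(h(s(q(s(s(0)))))), s(s(0)))   [R2 at ε]
2. k(s(h(s(q(s(s(0)))))), s(s(0)))  →  s(s(h(s(q(s(s(0)))))))   [R3 at ε]
3. s(s(h(s(q(s(s(0)))))))  →  s(s(s(q(s(s(0))))))   [R2 at 1.1]
4. s(s(s(q(s(s(0))))))  →  s(s(s(c)))   [R1 at 1.1.1]

s(s(s(c)))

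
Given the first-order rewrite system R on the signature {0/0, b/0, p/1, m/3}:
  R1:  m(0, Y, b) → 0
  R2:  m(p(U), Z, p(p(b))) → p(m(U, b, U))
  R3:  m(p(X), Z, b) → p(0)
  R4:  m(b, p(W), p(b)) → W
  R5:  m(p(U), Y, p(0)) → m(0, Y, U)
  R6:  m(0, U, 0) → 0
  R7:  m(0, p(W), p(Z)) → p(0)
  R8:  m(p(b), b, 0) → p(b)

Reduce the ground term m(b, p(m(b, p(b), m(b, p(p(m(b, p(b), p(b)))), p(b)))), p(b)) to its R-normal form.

b

1. m(b, p(m(b, p(b), m(b, p(p(m(b, p(b), p(b)))), p(b)))), p(b))  →  m(b, p(b), m(b, p(p(m(b, p(b), p(b)))), p(b)))   [R4 at ε]
2. m(b, p(b), m(b, p(p(m(b, p(b), p(b)))), p(b)))  →  m(b, p(b), p(m(b, p(b), p(b))))   [R4 at 3]
3. m(b, p(b), p(m(b, p(b), p(b))))  →  m(b, p(b), p(b))   [R4 at 3.1]
4. m(b, p(b), p(b))  →  b   [R4 at ε]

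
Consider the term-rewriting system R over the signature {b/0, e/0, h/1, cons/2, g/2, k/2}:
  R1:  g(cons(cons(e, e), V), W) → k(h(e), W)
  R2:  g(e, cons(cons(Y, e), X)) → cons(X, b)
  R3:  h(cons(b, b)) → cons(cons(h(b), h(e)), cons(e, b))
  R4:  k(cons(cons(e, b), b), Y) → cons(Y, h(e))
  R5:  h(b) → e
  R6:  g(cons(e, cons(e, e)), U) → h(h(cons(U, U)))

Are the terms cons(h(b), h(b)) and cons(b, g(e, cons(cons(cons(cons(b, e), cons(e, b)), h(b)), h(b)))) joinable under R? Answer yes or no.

no — NF(t₁) = cons(e, e), NF(t₂) = cons(b, cons(e, b))

Reduce t₁ = cons(h(b), h(b)):
1. cons(h(b), h(b))  →  cons(e, h(b))   [R5 at 1]
2. cons(e, h(b))  →  cons(e, e)   [R5 at 2]

Reduce t₂ = cons(b, g(e, cons(cons(cons(cons(b, e), cons(e, b)), h(b)), h(b)))):
1. cons(b, g(e, cons(cons(cons(cons(b, e), cons(e, b)), h(b)), h(b))))  →  cons(b, g(e, cons(cons(cons(cons(b, e), cons(e, b)), e), h(b))))   [R5 at 2.2.1.2]
2. cons(b, g(e, cons(cons(cons(cons(b, e), cons(e, b)), e), h(b))))  →  cons(b, cons(h(b), b))   [R2 at 2]
3. cons(b, cons(h(b), b))  →  cons(b, cons(e, b))   [R5 at 2.1]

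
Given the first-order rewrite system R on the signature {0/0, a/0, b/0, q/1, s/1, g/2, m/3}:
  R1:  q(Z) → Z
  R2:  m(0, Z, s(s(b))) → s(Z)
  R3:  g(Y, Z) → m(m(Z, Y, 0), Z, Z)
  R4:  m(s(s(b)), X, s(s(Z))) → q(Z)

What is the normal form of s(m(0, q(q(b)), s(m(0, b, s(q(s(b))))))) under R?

s(s(b))

1. s(m(0, q(q(b)), s(m(0, b, s(q(s(b)))))))  →  s(m(0, q(b), s(m(0, b, s(q(s(b)))))))   [R1 at 1.2]
2. s(m(0, q(b), s(m(0, b, s(q(s(b)))))))  →  s(m(0, b, s(m(0, b, s(q(s(b)))))))   [R1 at 1.2]
3. s(m(0, b, s(m(0, b, s(q(s(b)))))))  →  s(m(0, b, s(m(0, b, s(s(b))))))   [R1 at 1.3.1.3.1]
4. s(m(0, b, s(m(0, b, s(s(b))))))  →  s(m(0, b, s(s(b))))   [R2 at 1.3.1]
5. s(m(0, b, s(s(b))))  →  s(s(b))   [R2 at 1]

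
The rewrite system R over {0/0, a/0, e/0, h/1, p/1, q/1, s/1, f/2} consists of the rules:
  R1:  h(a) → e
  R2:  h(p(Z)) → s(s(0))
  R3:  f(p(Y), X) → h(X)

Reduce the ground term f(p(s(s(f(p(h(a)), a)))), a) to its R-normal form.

e

1. f(p(s(s(f(p(h(a)), a)))), a)  →  h(a)   [R3 at ε]
2. h(a)  →  e   [R1 at ε]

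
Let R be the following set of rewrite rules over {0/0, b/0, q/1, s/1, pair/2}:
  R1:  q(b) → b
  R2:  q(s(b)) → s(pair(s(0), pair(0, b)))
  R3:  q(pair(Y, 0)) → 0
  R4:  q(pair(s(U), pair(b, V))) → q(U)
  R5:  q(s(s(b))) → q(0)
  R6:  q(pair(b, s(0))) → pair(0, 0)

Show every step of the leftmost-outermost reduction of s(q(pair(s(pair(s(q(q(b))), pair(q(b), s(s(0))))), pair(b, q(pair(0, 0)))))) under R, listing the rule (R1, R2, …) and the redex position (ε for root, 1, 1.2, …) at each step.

1. s(q(pair(s(pair(s(q(q(b))), pair(q(b), s(s(0))))), pair(b, q(pair(0, 0))))))  →  s(q(pair(s(q(q(b))), pair(q(b), s(s(0))))))   [R4 at 1]
2. s(q(pair(s(q(q(b))), pair(q(b), s(s(0))))))  →  s(q(pair(s(q(b)), pair(q(b), s(s(0))))))   [R1 at 1.1.1.1.1]
3. s(q(pair(s(q(b)), pair(q(b), s(s(0))))))  →  s(q(pair(s(b), pair(q(b), s(s(0))))))   [R1 at 1.1.1.1]
4. s(q(pair(s(b), pair(q(b), s(s(0))))))  →  s(q(pair(s(b), pair(b, s(s(0))))))   [R1 at 1.1.2.1]
5. s(q(pair(s(b), pair(b, s(s(0))))))  →  s(q(b))   [R4 at 1]
6. s(q(b))  →  s(b)   [R1 at 1]

s(b)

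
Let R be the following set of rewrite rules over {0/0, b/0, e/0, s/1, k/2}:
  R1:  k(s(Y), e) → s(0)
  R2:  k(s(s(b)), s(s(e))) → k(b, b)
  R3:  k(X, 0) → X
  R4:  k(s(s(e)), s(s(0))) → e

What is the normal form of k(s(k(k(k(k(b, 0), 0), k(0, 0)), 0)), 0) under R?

1. k(s(k(k(k(k(b, 0), 0), k(0, 0)), 0)), 0)  →  s(k(k(k(k(b, 0), 0), k(0, 0)), 0))   [R3 at ε]
2. s(k(k(k(k(b, 0), 0), k(0, 0)), 0))  →  s(k(k(k(b, 0), 0), k(0, 0)))   [R3 at 1]
3. s(k(k(k(b, 0), 0), k(0, 0)))  →  s(k(k(b, 0), k(0, 0)))   [R3 at 1.1]
4. s(k(k(b, 0), k(0, 0)))  →  s(k(b, k(0, 0)))   [R3 at 1.1]
5. s(k(b, k(0, 0)))  →  s(k(b, 0))   [R3 at 1.2]
6. s(k(b, 0))  →  s(b)   [R3 at 1]

s(b)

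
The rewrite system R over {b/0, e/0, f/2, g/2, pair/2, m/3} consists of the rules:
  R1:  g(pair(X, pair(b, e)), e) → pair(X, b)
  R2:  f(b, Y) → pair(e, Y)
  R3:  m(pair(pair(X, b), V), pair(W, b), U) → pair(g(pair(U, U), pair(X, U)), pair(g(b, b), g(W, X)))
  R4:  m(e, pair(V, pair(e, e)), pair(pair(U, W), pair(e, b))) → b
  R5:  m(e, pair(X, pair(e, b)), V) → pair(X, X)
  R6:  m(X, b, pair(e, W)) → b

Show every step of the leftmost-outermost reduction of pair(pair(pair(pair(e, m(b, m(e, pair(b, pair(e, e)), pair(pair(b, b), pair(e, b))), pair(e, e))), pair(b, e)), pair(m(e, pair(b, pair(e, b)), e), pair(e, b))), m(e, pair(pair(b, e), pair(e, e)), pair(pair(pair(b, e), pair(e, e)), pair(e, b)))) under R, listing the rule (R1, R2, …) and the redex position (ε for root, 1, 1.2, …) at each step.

1. pair(pair(pair(pair(e, m(b, m(e, pair(b, pair(e, e)), pair(pair(b, b), pair(e, b))), pair(e, e))), pair(b, e)), pair(m(e, pair(b, pair(e, b)), e), pair(e, b))), m(e, pair(pair(b, e), pair(e, e)), pair(pair(pair(b, e), pair(e, e)), pair(e, b))))  →  pair(pair(pair(pair(e, m(b, b, pair(e, e))), pair(b, e)), pair(m(e, pair(b, pair(e, b)), e), pair(e, b))), m(e, pair(pair(b, e), pair(e, e)), pair(pair(pair(b, e), pair(e, e)), pair(e, b))))   [R4 at 1.1.1.2.2]
2. pair(pair(pair(pair(e, m(b, b, pair(e, e))), pair(b, e)), pair(m(e, pair(b, pair(e, b)), e), pair(e, b))), m(e, pair(pair(b, e), pair(e, e)), pair(pair(pair(b, e), pair(e, e)), pair(e, b))))  →  pair(pair(pair(pair(e, b), pair(b, e)), pair(m(e, pair(b, pair(e, b)), e), pair(e, b))), m(e, pair(pair(b, e), pair(e, e)), pair(pair(pair(b, e), pair(e, e)), pair(e, b))))   [R6 at 1.1.1.2]
3. pair(pair(pair(pair(e, b), pair(b, e)), pair(m(e, pair(b, pair(e, b)), e), pair(e, b))), m(e, pair(pair(b, e), pair(e, e)), pair(pair(pair(b, e), pair(e, e)), pair(e, b))))  →  pair(pair(pair(pair(e, b), pair(b, e)), pair(pair(b, b), pair(e, b))), m(e, pair(pair(b, e), pair(e, e)), pair(pair(pair(b, e), pair(e, e)), pair(e, b))))   [R5 at 1.2.1]
4. pair(pair(pair(pair(e, b), pair(b, e)), pair(pair(b, b), pair(e, b))), m(e, pair(pair(b, e), pair(e, e)), pair(pair(pair(b, e), pair(e, e)), pair(e, b))))  →  pair(pair(pair(pair(e, b), pair(b, e)), pair(pair(b, b), pair(e, b))), b)   [R4 at 2]

pair(pair(pair(pair(e, b), pair(b, e)), pair(pair(b, b), pair(e, b))), b)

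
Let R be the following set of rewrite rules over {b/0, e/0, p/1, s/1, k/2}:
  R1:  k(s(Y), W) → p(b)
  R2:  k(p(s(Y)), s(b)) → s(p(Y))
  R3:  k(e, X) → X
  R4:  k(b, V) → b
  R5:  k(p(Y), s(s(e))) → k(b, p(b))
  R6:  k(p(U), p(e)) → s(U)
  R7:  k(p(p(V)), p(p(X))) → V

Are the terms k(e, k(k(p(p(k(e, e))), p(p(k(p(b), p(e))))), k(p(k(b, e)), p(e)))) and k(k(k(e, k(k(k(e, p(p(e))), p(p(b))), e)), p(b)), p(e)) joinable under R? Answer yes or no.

yes — NF(t₁) = s(b), NF(t₂) = s(b)

Reduce t₁ = k(e, k(k(p(p(k(e, e))), p(p(k(p(b), p(e))))), k(p(k(b, e)), p(e)))):
1. k(e, k(k(p(p(k(e, e))), p(p(k(p(b), p(e))))), k(p(k(b, e)), p(e))))  →  k(k(p(p(k(e, e))), p(p(k(p(b), p(e))))), k(p(k(b, e)), p(e)))   [R3 at ε]
2. k(k(p(p(k(e, e))), p(p(k(p(b), p(e))))), k(p(k(b, e)), p(e)))  →  k(k(e, e), k(p(k(b, e)), p(e)))   [R7 at 1]
3. k(k(e, e), k(p(k(b, e)), p(e)))  →  k(e, k(p(k(b, e)), p(e)))   [R3 at 1]
4. k(e, k(p(k(b, e)), p(e)))  →  k(p(k(b, e)), p(e))   [R3 at ε]
5. k(p(k(b, e)), p(e))  →  s(k(b, e))   [R6 at ε]
6. s(k(b, e))  →  s(b)   [R4 at 1]

Reduce t₂ = k(k(k(e, k(k(k(e, p(p(e))), p(p(b))), e)), p(b)), p(e)):
1. k(k(k(e, k(k(k(e, p(p(e))), p(p(b))), e)), p(b)), p(e))  →  k(k(k(k(k(e, p(p(e))), p(p(b))), e), p(b)), p(e))   [R3 at 1.1]
2. k(k(k(k(k(e, p(p(e))), p(p(b))), e), p(b)), p(e))  →  k(k(k(k(p(p(e)), p(p(b))), e), p(b)), p(e))   [R3 at 1.1.1.1]
3. k(k(k(k(p(p(e)), p(p(b))), e), p(b)), p(e))  →  k(k(k(e, e), p(b)), p(e))   [R7 at 1.1.1]
4. k(k(k(e, e), p(b)), p(e))  →  k(k(e, p(b)), p(e))   [R3 at 1.1]
5. k(k(e, p(b)), p(e))  →  k(p(b), p(e))   [R3 at 1]
6. k(p(b), p(e))  →  s(b)   [R6 at ε]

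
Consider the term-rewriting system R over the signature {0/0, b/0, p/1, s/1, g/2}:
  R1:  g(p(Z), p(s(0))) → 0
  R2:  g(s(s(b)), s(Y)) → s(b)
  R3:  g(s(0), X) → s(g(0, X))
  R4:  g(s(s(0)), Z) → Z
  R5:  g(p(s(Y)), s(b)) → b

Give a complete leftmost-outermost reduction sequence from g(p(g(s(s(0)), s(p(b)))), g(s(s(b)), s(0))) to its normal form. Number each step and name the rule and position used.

1. g(p(g(s(s(0)), s(p(b)))), g(s(s(b)), s(0)))  →  g(p(s(p(b))), g(s(s(b)), s(0)))   [R4 at 1.1]
2. g(p(s(p(b))), g(s(s(b)), s(0)))  →  g(p(s(p(b))), s(b))   [R2 at 2]
3. g(p(s(p(b))), s(b))  →  b   [R5 at ε]

b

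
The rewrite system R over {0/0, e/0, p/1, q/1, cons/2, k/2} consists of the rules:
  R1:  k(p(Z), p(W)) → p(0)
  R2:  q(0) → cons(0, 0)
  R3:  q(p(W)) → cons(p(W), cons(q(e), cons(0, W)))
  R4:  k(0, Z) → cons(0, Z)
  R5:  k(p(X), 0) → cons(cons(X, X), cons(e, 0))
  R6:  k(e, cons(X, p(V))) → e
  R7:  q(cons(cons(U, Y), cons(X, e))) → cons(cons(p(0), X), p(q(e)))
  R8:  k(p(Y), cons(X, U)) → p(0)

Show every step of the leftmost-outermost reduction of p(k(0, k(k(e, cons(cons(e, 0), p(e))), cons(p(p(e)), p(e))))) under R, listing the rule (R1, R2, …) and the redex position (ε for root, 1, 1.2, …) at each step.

1. p(k(0, k(k(e, cons(cons(e, 0), p(e))), cons(p(p(e)), p(e)))))  →  p(cons(0, k(k(e, cons(cons(e, 0), p(e))), cons(p(p(e)), p(e)))))   [R4 at 1]
2. p(cons(0, k(k(e, cons(cons(e, 0), p(e))), cons(p(p(e)), p(e)))))  →  p(cons(0, k(e, cons(p(p(e)), p(e)))))   [R6 at 1.2.1]
3. p(cons(0, k(e, cons(p(p(e)), p(e)))))  →  p(cons(0, e))   [R6 at 1.2]

p(cons(0, e))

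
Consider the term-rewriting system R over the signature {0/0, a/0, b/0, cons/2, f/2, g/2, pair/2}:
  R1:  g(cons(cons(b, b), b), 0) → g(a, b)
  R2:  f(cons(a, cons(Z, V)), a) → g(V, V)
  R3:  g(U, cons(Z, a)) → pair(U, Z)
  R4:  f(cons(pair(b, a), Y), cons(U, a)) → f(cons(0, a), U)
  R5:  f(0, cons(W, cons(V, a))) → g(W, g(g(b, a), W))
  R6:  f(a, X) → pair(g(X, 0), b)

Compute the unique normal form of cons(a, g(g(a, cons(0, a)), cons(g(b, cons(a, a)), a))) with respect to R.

cons(a, pair(pair(a, 0), pair(b, a)))

1. cons(a, g(g(a, cons(0, a)), cons(g(b, cons(a, a)), a)))  →  cons(a, pair(g(a, cons(0, a)), g(b, cons(a, a))))   [R3 at 2]
2. cons(a, pair(g(a, cons(0, a)), g(b, cons(a, a))))  →  cons(a, pair(pair(a, 0), g(b, cons(a, a))))   [R3 at 2.1]
3. cons(a, pair(pair(a, 0), g(b, cons(a, a))))  →  cons(a, pair(pair(a, 0), pair(b, a)))   [R3 at 2.2]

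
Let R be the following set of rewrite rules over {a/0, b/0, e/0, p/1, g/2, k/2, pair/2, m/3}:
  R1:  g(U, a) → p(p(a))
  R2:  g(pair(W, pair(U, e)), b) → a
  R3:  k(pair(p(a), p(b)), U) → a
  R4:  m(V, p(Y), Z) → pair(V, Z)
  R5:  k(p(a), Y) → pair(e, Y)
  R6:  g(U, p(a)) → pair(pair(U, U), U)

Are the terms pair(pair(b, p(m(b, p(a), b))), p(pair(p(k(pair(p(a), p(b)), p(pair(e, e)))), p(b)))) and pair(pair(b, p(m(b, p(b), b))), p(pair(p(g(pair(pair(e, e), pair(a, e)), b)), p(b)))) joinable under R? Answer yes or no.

Reduce t₁ = pair(pair(b, p(m(b, p(a), b))), p(pair(p(k(pair(p(a), p(b)), p(pair(e, e)))), p(b)))):
1. pair(pair(b, p(m(b, p(a), b))), p(pair(p(k(pair(p(a), p(b)), p(pair(e, e)))), p(b))))  →  pair(pair(b, p(pair(b, b))), p(pair(p(k(pair(p(a), p(b)), p(pair(e, e)))), p(b))))   [R4 at 1.2.1]
2. pair(pair(b, p(pair(b, b))), p(pair(p(k(pair(p(a), p(b)), p(pair(e, e)))), p(b))))  →  pair(pair(b, p(pair(b, b))), p(pair(p(a), p(b))))   [R3 at 2.1.1.1]

Reduce t₂ = pair(pair(b, p(m(b, p(b), b))), p(pair(p(g(pair(pair(e, e), pair(a, e)), b)), p(b)))):
1. pair(pair(b, p(m(b, p(b), b))), p(pair(p(g(pair(pair(e, e), pair(a, e)), b)), p(b))))  →  pair(pair(b, p(pair(b, b))), p(pair(p(g(pair(pair(e, e), pair(a, e)), b)), p(b))))   [R4 at 1.2.1]
2. pair(pair(b, p(pair(b, b))), p(pair(p(g(pair(pair(e, e), pair(a, e)), b)), p(b))))  →  pair(pair(b, p(pair(b, b))), p(pair(p(a), p(b))))   [R2 at 2.1.1.1]

yes — NF(t₁) = pair(pair(b, p(pair(b, b))), p(pair(p(a), p(b)))), NF(t₂) = pair(pair(b, p(pair(b, b))), p(pair(p(a), p(b))))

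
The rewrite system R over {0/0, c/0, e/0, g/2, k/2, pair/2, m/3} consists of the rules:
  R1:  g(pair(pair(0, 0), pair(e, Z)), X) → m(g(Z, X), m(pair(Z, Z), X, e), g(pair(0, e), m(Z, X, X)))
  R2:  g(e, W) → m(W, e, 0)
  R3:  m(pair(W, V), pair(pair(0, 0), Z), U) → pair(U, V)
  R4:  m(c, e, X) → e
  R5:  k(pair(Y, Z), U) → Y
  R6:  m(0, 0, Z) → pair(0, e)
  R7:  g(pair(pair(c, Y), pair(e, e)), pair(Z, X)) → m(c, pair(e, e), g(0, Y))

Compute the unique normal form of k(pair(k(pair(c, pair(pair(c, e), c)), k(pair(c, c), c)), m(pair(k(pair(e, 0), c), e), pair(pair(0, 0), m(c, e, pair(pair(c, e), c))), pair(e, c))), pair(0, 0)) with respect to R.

1. k(pair(k(pair(c, pair(pair(c, e), c)), k(pair(c, c), c)), m(pair(k(pair(e, 0), c), e), pair(pair(0, 0), m(c, e, pair(pair(c, e), c))), pair(e, c))), pair(0, 0))  →  k(pair(c, pair(pair(c, e), c)), k(pair(c, c), c))   [R5 at ε]
2. k(pair(c, pair(pair(c, e), c)), k(pair(c, c), c))  →  c   [R5 at ε]

c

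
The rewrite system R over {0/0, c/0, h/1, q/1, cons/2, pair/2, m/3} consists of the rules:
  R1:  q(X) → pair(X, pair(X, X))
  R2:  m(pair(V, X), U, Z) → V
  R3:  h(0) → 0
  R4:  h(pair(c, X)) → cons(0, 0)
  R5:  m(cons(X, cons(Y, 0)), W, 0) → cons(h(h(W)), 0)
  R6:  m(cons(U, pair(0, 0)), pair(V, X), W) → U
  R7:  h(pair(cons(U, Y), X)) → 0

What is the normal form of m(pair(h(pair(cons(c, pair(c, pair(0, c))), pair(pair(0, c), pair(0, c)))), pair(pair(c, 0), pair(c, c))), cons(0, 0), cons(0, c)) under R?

0

1. m(pair(h(pair(cons(c, pair(c, pair(0, c))), pair(pair(0, c), pair(0, c)))), pair(pair(c, 0), pair(c, c))), cons(0, 0), cons(0, c))  →  h(pair(cons(c, pair(c, pair(0, c))), pair(pair(0, c), pair(0, c))))   [R2 at ε]
2. h(pair(cons(c, pair(c, pair(0, c))), pair(pair(0, c), pair(0, c))))  →  0   [R7 at ε]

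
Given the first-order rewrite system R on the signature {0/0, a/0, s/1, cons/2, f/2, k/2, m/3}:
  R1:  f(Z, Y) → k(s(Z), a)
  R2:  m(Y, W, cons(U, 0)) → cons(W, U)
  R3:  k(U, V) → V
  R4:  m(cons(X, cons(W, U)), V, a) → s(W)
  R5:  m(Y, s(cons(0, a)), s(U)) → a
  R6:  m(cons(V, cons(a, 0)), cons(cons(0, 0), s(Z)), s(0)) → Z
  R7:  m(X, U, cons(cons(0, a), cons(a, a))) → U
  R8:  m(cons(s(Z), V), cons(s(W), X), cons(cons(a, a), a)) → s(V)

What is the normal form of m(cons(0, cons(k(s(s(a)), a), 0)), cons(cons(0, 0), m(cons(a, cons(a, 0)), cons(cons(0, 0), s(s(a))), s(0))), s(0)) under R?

1. m(cons(0, cons(k(s(s(a)), a), 0)), cons(cons(0, 0), m(cons(a, cons(a, 0)), cons(cons(0, 0), s(s(a))), s(0))), s(0))  →  m(cons(0, cons(a, 0)), cons(cons(0, 0), m(cons(a, cons(a, 0)), cons(cons(0, 0), s(s(a))), s(0))), s(0))   [R3 at 1.2.1]
2. m(cons(0, cons(a, 0)), cons(cons(0, 0), m(cons(a, cons(a, 0)), cons(cons(0, 0), s(s(a))), s(0))), s(0))  →  m(cons(0, cons(a, 0)), cons(cons(0, 0), s(a)), s(0))   [R6 at 2.2]
3. m(cons(0, cons(a, 0)), cons(cons(0, 0), s(a)), s(0))  →  a   [R6 at ε]

a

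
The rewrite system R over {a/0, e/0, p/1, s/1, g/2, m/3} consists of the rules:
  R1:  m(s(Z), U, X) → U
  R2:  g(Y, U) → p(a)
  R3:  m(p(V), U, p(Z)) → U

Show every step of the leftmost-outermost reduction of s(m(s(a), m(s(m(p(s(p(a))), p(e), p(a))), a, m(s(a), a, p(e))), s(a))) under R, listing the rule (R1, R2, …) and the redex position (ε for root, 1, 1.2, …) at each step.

1. s(m(s(a), m(s(m(p(s(p(a))), p(e), p(a))), a, m(s(a), a, p(e))), s(a)))  →  s(m(s(m(p(s(p(a))), p(e), p(a))), a, m(s(a), a, p(e))))   [R1 at 1]
2. s(m(s(m(p(s(p(a))), p(e), p(a))), a, m(s(a), a, p(e))))  →  s(a)   [R1 at 1]

s(a)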